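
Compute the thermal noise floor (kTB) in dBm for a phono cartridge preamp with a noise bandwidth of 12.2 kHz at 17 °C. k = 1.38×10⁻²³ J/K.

−133.1 dBm

T = 17 °C + 273.15 = 290.15 K
P_n = kTB = 1.38×10⁻²³ × 290.15 × 1.22×10⁴ = 4.88×10⁻¹⁷ W
In dBm: 10 log₁₀(4.88×10⁻¹⁷ / 10⁻³) = −133.1 dBm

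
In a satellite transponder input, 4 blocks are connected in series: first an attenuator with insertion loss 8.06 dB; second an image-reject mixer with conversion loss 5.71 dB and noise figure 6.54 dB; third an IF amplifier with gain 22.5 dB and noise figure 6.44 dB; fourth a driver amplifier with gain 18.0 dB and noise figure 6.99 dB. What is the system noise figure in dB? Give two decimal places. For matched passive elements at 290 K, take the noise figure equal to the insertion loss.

20.43 dB

Convert to linear (a loss of L dB is a gain of −L dB): F_i = 10^(NF_i/10), G_i = 10^(G_i,dB/10)
  Stage 1: F_1 = 10^(8.06/10) = 6.397, G_1 = 10^(−8.06/10) = 0.1563
  Stage 2: F_2 = 10^(6.54/10) = 4.508, G_2 = 10^(−5.71/10) = 0.2685
  Stage 3: F_3 = 10^(6.44/10) = 4.406, G_3 = 10^(22.5/10) = 177.8
  Stage 4: F_4 = 10^(6.99/10) = 5.000, G_4 = 10^(18.0/10) = 63.10
Friis cascade:
  F = 6.397 + (4.508 − 1)/0.1563 + (4.406 − 1)/0.04198 + (5.000 − 1)/7.464 = 110.5
NF = 10 log₁₀(110.5) = 20.43 dB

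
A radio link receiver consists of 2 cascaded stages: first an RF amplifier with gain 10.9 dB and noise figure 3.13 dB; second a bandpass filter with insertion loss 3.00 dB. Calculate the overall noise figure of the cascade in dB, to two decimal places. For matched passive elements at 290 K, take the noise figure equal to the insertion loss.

Convert to linear (a loss of L dB is a gain of −L dB): F_i = 10^(NF_i/10), G_i = 10^(G_i,dB/10)
  Stage 1: F_1 = 10^(3.13/10) = 2.056, G_1 = 10^(10.9/10) = 12.30
  Stage 2: F_2 = 10^(3.00/10) = 1.995, G_2 = 10^(−3.00/10) = 0.5012
Friis cascade:
  F = 2.056 + (1.995 − 1)/12.30 = 2.137
NF = 10 log₁₀(2.137) = 3.30 dB

3.30 dB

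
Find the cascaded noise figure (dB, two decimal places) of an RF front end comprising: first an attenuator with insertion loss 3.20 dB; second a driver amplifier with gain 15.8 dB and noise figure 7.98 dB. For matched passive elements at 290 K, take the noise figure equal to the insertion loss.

11.18 dB

Convert to linear (a loss of L dB is a gain of −L dB): F_i = 10^(NF_i/10), G_i = 10^(G_i,dB/10)
  Stage 1: F_1 = 10^(3.20/10) = 2.089, G_1 = 10^(−3.20/10) = 0.4786
  Stage 2: F_2 = 10^(7.98/10) = 6.281, G_2 = 10^(15.8/10) = 38.02
Friis cascade:
  F = 2.089 + (6.281 − 1)/0.4786 = 13.12
NF = 10 log₁₀(13.12) = 11.18 dB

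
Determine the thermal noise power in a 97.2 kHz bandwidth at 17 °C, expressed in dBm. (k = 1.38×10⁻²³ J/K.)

T = 17 °C + 273.15 = 290.15 K
P_n = kTB = 1.38×10⁻²³ × 290.15 × 9.72×10⁴ = 3.89×10⁻¹⁶ W
In dBm: 10 log₁₀(3.89×10⁻¹⁶ / 10⁻³) = −124.1 dBm

−124.1 dBm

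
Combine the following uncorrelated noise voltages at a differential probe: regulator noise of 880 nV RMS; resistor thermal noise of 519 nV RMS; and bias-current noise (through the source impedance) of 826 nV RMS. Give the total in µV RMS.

1.31 µV

Uncorrelated sources add in power (mean-square): V_tot = √(ΣV_i²)
V_tot = √[(8.80×10⁻⁷)² + (5.19×10⁻⁷)² + (8.26×10⁻⁷)²] = 1.31×10⁻⁶ V = 1.31 µV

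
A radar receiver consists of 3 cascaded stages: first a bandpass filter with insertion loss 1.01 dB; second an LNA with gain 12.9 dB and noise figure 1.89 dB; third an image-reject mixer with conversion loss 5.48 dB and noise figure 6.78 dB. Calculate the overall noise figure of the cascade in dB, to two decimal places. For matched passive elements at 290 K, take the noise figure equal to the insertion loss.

Convert to linear (a loss of L dB is a gain of −L dB): F_i = 10^(NF_i/10), G_i = 10^(G_i,dB/10)
  Stage 1: F_1 = 10^(1.01/10) = 1.262, G_1 = 10^(−1.01/10) = 0.7925
  Stage 2: F_2 = 10^(1.89/10) = 1.545, G_2 = 10^(12.9/10) = 19.50
  Stage 3: F_3 = 10^(6.78/10) = 4.764, G_3 = 10^(−5.48/10) = 0.2831
Friis cascade:
  F = 1.262 + (1.545 − 1)/0.7925 + (4.764 − 1)/15.45 = 2.193
NF = 10 log₁₀(2.193) = 3.41 dB

3.41 dB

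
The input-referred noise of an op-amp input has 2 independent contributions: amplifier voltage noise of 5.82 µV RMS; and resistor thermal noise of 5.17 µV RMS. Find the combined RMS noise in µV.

7.78 µV

Uncorrelated sources add in power (mean-square): V_tot = √(ΣV_i²)
V_tot = √[(5.82×10⁻⁶)² + (5.17×10⁻⁶)²] = 7.78×10⁻⁶ V = 7.78 µV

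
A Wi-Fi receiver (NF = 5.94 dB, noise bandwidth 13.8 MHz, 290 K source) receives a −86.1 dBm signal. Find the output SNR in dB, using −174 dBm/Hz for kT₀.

Noise floor: N = −174 + 10 log₁₀(B) + NF
10 log₁₀(1.38×10⁷) = 71.4 dB
N = −174 + 71.4 + 5.94 = −96.66 dBm
SNR = P_sig − N = −86.1 − (−96.66) = 10.56 dB → 10.6 dB

10.6 dB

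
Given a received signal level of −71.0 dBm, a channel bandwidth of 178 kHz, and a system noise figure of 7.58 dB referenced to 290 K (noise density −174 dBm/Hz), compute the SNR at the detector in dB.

Noise floor: N = −174 + 10 log₁₀(B) + NF
10 log₁₀(1.78×10⁵) = 52.5 dB
N = −174 + 52.5 + 7.58 = −113.92 dBm
SNR = P_sig − N = −71.0 − (−113.92) = 42.92 dB → 42.9 dB

42.9 dB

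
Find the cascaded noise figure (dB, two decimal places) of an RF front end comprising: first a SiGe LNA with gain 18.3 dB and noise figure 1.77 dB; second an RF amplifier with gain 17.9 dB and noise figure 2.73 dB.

1.81 dB

Convert to linear (a loss of L dB is a gain of −L dB): F_i = 10^(NF_i/10), G_i = 10^(G_i,dB/10)
  Stage 1: F_1 = 10^(1.77/10) = 1.503, G_1 = 10^(18.3/10) = 67.61
  Stage 2: F_2 = 10^(2.73/10) = 1.875, G_2 = 10^(17.9/10) = 61.66
Friis cascade:
  F = 1.503 + (1.875 − 1)/67.61 = 1.516
NF = 10 log₁₀(1.516) = 1.81 dB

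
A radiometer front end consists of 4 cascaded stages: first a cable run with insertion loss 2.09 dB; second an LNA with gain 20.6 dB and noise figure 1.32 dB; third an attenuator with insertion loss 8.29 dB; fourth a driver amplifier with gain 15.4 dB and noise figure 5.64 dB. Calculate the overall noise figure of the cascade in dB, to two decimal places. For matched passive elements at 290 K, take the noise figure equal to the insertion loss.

Convert to linear (a loss of L dB is a gain of −L dB): F_i = 10^(NF_i/10), G_i = 10^(G_i,dB/10)
  Stage 1: F_1 = 10^(2.09/10) = 1.618, G_1 = 10^(−2.09/10) = 0.6180
  Stage 2: F_2 = 10^(1.32/10) = 1.355, G_2 = 10^(20.6/10) = 114.8
  Stage 3: F_3 = 10^(8.29/10) = 6.745, G_3 = 10^(−8.29/10) = 0.1483
  Stage 4: F_4 = 10^(5.64/10) = 3.664, G_4 = 10^(15.4/10) = 34.67
Friis cascade:
  F = 1.618 + (1.355 − 1)/0.6180 + (6.745 − 1)/70.96 + (3.664 − 1)/10.52 = 2.527
NF = 10 log₁₀(2.527) = 4.03 dB

4.03 dB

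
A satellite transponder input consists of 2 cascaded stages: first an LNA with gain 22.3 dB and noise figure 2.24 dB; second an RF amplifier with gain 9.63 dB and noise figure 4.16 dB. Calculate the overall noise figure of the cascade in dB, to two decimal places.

2.26 dB

Convert to linear (a loss of L dB is a gain of −L dB): F_i = 10^(NF_i/10), G_i = 10^(G_i,dB/10)
  Stage 1: F_1 = 10^(2.24/10) = 1.675, G_1 = 10^(22.3/10) = 169.8
  Stage 2: F_2 = 10^(4.16/10) = 2.606, G_2 = 10^(9.63/10) = 9.183
Friis cascade:
  F = 1.675 + (2.606 − 1)/169.8 = 1.684
NF = 10 log₁₀(1.684) = 2.26 dB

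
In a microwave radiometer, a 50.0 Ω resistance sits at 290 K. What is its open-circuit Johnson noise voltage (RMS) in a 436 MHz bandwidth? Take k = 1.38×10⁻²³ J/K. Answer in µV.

V_n = √(4kTRB)
4kTRB = 4 × 1.38×10⁻²³ × 290 × 5.00×10¹ × 4.36×10⁸ = 3.49×10⁻¹⁰ V²
V_n = √(3.49×10⁻¹⁰) = 1.87×10⁻⁵ V = 18.7 µV

18.7 µV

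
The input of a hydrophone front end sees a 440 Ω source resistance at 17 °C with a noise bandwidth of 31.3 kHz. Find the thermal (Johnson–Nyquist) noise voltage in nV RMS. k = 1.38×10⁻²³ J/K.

T = 17 °C + 273.15 = 290.15 K
V_n = √(4kTRB)
4kTRB = 4 × 1.38×10⁻²³ × 290.15 × 4.40×10² × 3.13×10⁴ = 2.21×10⁻¹³ V²
V_n = √(2.21×10⁻¹³) = 4.70×10⁻⁷ V = 470 nV

470 nV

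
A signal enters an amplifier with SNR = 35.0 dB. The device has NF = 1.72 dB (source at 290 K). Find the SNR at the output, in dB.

33.28 dB

By definition F = SNR_in/SNR_out, so in dB: SNR_out = SNR_in − NF
SNR_out = 35.0 − 1.72 = 33.28 dB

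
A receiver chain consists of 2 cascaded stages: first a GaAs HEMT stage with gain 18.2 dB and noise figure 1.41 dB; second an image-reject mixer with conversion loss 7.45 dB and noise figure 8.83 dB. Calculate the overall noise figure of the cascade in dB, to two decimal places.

Convert to linear (a loss of L dB is a gain of −L dB): F_i = 10^(NF_i/10), G_i = 10^(G_i,dB/10)
  Stage 1: F_1 = 10^(1.41/10) = 1.384, G_1 = 10^(18.2/10) = 66.07
  Stage 2: F_2 = 10^(8.83/10) = 7.638, G_2 = 10^(−7.45/10) = 0.1799
Friis cascade:
  F = 1.384 + (7.638 − 1)/66.07 = 1.484
NF = 10 log₁₀(1.484) = 1.71 dB

1.71 dB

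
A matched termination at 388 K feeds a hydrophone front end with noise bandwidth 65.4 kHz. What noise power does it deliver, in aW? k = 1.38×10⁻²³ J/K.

350 aW

P_n = kTB = 1.38×10⁻²³ × 388 × 6.54×10⁴ = 3.50×10⁻¹⁶ W = 350 aW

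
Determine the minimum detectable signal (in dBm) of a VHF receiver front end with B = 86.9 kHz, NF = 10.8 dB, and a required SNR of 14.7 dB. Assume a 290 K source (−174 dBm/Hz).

−99.1 dBm

Sensitivity = −174 + 10 log₁₀(B) + NF + SNR_min
= −174 + 49.39 + 10.8 + 14.7
= −99.11 dBm → −99.1 dBm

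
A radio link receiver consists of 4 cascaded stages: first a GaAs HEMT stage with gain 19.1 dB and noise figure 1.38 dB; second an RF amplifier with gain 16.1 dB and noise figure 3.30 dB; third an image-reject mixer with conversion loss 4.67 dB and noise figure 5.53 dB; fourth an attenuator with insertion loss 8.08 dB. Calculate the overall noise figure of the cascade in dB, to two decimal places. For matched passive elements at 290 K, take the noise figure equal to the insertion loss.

Convert to linear (a loss of L dB is a gain of −L dB): F_i = 10^(NF_i/10), G_i = 10^(G_i,dB/10)
  Stage 1: F_1 = 10^(1.38/10) = 1.374, G_1 = 10^(19.1/10) = 81.28
  Stage 2: F_2 = 10^(3.30/10) = 2.138, G_2 = 10^(16.1/10) = 40.74
  Stage 3: F_3 = 10^(5.53/10) = 3.573, G_3 = 10^(−4.67/10) = 0.3412
  Stage 4: F_4 = 10^(8.08/10) = 6.427, G_4 = 10^(−8.08/10) = 0.1556
Friis cascade:
  F = 1.374 + (2.138 − 1)/81.28 + (3.573 − 1)/3311 + (6.427 − 1)/1130 = 1.394
NF = 10 log₁₀(1.394) = 1.44 dB

1.44 dB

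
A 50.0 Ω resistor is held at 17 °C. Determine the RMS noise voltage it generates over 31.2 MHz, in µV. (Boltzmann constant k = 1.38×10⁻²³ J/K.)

5.00 µV

T = 17 °C + 273.15 = 290.15 K
V_n = √(4kTRB)
4kTRB = 4 × 1.38×10⁻²³ × 290.15 × 5.00×10¹ × 3.12×10⁷ = 2.50×10⁻¹¹ V²
V_n = √(2.50×10⁻¹¹) = 5.00×10⁻⁶ V = 5.00 µV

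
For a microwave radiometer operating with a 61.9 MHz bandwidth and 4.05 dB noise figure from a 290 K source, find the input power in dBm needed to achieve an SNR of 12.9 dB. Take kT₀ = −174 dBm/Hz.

Sensitivity = −174 + 10 log₁₀(B) + NF + SNR_min
= −174 + 77.92 + 4.05 + 12.9
= −79.13 dBm → −79.1 dBm

−79.1 dBm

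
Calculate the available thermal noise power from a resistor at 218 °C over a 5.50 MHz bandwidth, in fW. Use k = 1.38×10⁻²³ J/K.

T = 218 °C + 273.15 = 491.15 K
P_n = kTB = 1.38×10⁻²³ × 491.15 × 5.50×10⁶ = 3.73×10⁻¹⁴ W = 37.3 fW

37.3 fW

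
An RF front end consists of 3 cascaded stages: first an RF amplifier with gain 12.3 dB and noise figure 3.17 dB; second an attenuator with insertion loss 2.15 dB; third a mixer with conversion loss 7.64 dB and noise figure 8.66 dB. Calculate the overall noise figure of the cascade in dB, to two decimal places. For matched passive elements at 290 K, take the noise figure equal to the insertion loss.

Convert to linear (a loss of L dB is a gain of −L dB): F_i = 10^(NF_i/10), G_i = 10^(G_i,dB/10)
  Stage 1: F_1 = 10^(3.17/10) = 2.075, G_1 = 10^(12.3/10) = 16.98
  Stage 2: F_2 = 10^(2.15/10) = 1.641, G_2 = 10^(−2.15/10) = 0.6095
  Stage 3: F_3 = 10^(8.66/10) = 7.345, G_3 = 10^(−7.64/10) = 0.1722
Friis cascade:
  F = 2.075 + (1.641 − 1)/16.98 + (7.345 − 1)/10.35 = 2.726
NF = 10 log₁₀(2.726) = 4.35 dB

4.35 dB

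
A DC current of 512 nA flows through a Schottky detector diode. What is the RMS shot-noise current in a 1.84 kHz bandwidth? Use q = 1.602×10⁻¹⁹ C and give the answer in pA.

17.4 pA

I_n = √(2qI·B)
2qI·B = 2 × 1.602×10⁻¹⁹ × 5.12×10⁻⁷ × 1.84×10³ = 3.02×10⁻²² A²
I_n = √(3.02×10⁻²²) = 1.74×10⁻¹¹ A = 17.4 pA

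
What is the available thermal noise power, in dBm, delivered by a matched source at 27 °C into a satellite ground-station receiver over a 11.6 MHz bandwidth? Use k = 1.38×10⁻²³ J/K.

T = 27 °C + 273.15 = 300.15 K
P_n = kTB = 1.38×10⁻²³ × 300.15 × 1.16×10⁷ = 4.80×10⁻¹⁴ W
In dBm: 10 log₁₀(4.80×10⁻¹⁴ / 10⁻³) = −103.2 dBm

−103.2 dBm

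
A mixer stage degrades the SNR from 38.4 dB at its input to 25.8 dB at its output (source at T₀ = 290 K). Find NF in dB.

12.6 dB

NF (dB) = SNR_in(dB) − SNR_out(dB) when the source is at T₀
NF = 38.4 − 25.8 = 12.6 dB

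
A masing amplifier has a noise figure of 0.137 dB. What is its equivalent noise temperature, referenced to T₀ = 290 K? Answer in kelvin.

F = 10^(0.137/10) = 1.03205
T_e = (F − 1)·T₀ = (1.03205 − 1) × 290 = 9.29 K

9.29 K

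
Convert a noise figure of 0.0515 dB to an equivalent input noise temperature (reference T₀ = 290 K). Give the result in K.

3.46 K

F = 10^(0.0515/10) = 1.01193
T_e = (F − 1)·T₀ = (1.01193 − 1) × 290 = 3.46 K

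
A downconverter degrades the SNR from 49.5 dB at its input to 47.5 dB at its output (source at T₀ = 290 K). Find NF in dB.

2.0 dB

NF (dB) = SNR_in(dB) − SNR_out(dB) when the source is at T₀
NF = 49.5 − 47.5 = 2.0 dB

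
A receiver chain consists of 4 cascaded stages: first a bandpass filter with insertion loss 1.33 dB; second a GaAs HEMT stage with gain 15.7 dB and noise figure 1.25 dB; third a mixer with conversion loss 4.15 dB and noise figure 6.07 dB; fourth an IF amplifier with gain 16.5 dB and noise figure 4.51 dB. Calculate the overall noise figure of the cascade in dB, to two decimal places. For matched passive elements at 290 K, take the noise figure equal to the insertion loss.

Convert to linear (a loss of L dB is a gain of −L dB): F_i = 10^(NF_i/10), G_i = 10^(G_i,dB/10)
  Stage 1: F_1 = 10^(1.33/10) = 1.358, G_1 = 10^(−1.33/10) = 0.7362
  Stage 2: F_2 = 10^(1.25/10) = 1.334, G_2 = 10^(15.7/10) = 37.15
  Stage 3: F_3 = 10^(6.07/10) = 4.046, G_3 = 10^(−4.15/10) = 0.3846
  Stage 4: F_4 = 10^(4.51/10) = 2.825, G_4 = 10^(16.5/10) = 44.67
Friis cascade:
  F = 1.358 + (1.334 − 1)/0.7362 + (4.046 − 1)/27.35 + (2.825 − 1)/10.52 = 2.096
NF = 10 log₁₀(2.096) = 3.21 dB

3.21 dB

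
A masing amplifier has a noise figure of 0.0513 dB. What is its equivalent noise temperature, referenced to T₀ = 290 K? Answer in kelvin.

3.45 K

F = 10^(0.0513/10) = 1.01188
T_e = (F − 1)·T₀ = (1.01188 − 1) × 290 = 3.45 K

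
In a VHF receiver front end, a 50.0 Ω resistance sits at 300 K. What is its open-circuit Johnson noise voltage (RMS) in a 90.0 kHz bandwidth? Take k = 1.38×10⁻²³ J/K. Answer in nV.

273 nV

V_n = √(4kTRB)
4kTRB = 4 × 1.38×10⁻²³ × 300 × 5.00×10¹ × 9.00×10⁴ = 7.45×10⁻¹⁴ V²
V_n = √(7.45×10⁻¹⁴) = 2.73×10⁻⁷ V = 273 nV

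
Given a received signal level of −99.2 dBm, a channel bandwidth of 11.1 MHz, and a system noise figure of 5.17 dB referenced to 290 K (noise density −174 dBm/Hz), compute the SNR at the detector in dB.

−0.8 dB

Noise floor: N = −174 + 10 log₁₀(B) + NF
10 log₁₀(1.11×10⁷) = 70.45 dB
N = −174 + 70.45 + 5.17 = −98.38 dBm
SNR = P_sig − N = −99.2 − (−98.38) = −0.82 dB → −0.8 dB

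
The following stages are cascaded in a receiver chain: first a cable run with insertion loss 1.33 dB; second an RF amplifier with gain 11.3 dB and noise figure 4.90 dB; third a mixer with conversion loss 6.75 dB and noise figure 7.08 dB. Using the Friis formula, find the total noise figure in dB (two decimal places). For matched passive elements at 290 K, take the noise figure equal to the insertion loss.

Convert to linear (a loss of L dB is a gain of −L dB): F_i = 10^(NF_i/10), G_i = 10^(G_i,dB/10)
  Stage 1: F_1 = 10^(1.33/10) = 1.358, G_1 = 10^(−1.33/10) = 0.7362
  Stage 2: F_2 = 10^(4.90/10) = 3.090, G_2 = 10^(11.3/10) = 13.49
  Stage 3: F_3 = 10^(7.08/10) = 5.105, G_3 = 10^(−6.75/10) = 0.2113
Friis cascade:
  F = 1.358 + (3.090 − 1)/0.7362 + (5.105 − 1)/9.931 = 4.611
NF = 10 log₁₀(4.611) = 6.64 dB

6.64 dB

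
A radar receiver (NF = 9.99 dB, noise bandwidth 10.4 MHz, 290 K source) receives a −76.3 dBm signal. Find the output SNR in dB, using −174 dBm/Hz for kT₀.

Noise floor: N = −174 + 10 log₁₀(B) + NF
10 log₁₀(1.04×10⁷) = 70.17 dB
N = −174 + 70.17 + 9.99 = −93.84 dBm
SNR = P_sig − N = −76.3 − (−93.84) = 17.54 dB → 17.5 dB

17.5 dB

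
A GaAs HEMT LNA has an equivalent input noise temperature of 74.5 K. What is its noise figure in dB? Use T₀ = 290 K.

F = 1 + T_e/T₀ = 1 + 74.5/290 = 1.2569
NF = 10 log₁₀(1.2569) = 0.993 dB

0.993 dB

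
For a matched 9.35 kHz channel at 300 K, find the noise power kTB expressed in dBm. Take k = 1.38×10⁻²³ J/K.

−134.1 dBm

P_n = kTB = 1.38×10⁻²³ × 300 × 9.35×10³ = 3.87×10⁻¹⁷ W
In dBm: 10 log₁₀(3.87×10⁻¹⁷ / 10⁻³) = −134.1 dBm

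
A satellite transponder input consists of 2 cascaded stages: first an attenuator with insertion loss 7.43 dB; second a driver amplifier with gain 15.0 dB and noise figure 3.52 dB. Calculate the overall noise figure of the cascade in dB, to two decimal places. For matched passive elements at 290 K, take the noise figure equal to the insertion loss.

Convert to linear (a loss of L dB is a gain of −L dB): F_i = 10^(NF_i/10), G_i = 10^(G_i,dB/10)
  Stage 1: F_1 = 10^(7.43/10) = 5.534, G_1 = 10^(−7.43/10) = 0.1807
  Stage 2: F_2 = 10^(3.52/10) = 2.249, G_2 = 10^(15.0/10) = 31.62
Friis cascade:
  F = 5.534 + (2.249 − 1)/0.1807 = 12.45
NF = 10 log₁₀(12.45) = 10.95 dB

10.95 dB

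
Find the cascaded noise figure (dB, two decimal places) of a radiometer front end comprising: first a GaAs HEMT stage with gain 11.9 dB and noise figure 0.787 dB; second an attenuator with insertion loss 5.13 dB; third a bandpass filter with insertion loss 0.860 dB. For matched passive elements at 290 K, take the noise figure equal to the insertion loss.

1.43 dB

Convert to linear (a loss of L dB is a gain of −L dB): F_i = 10^(NF_i/10), G_i = 10^(G_i,dB/10)
  Stage 1: F_1 = 10^(0.787/10) = 1.199, G_1 = 10^(11.9/10) = 15.49
  Stage 2: F_2 = 10^(5.13/10) = 3.258, G_2 = 10^(−5.13/10) = 0.3069
  Stage 3: F_3 = 10^(0.860/10) = 1.219, G_3 = 10^(−0.860/10) = 0.8204
Friis cascade:
  F = 1.199 + (3.258 − 1)/15.49 + (1.219 − 1)/4.753 = 1.391
NF = 10 log₁₀(1.391) = 1.43 dB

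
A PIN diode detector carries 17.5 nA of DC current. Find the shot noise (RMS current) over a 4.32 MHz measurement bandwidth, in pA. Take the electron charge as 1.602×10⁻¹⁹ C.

I_n = √(2qI·B)
2qI·B = 2 × 1.602×10⁻¹⁹ × 1.75×10⁻⁸ × 4.32×10⁶ = 2.42×10⁻²⁰ A²
I_n = √(2.42×10⁻²⁰) = 1.56×10⁻¹⁰ A = 156 pA

156 pA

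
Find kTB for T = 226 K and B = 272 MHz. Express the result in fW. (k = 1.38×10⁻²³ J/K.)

P_n = kTB = 1.38×10⁻²³ × 226 × 2.72×10⁸ = 8.48×10⁻¹³ W = 848 fW

848 fW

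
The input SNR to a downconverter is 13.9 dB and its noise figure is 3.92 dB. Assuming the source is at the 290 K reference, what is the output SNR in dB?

9.98 dB

By definition F = SNR_in/SNR_out, so in dB: SNR_out = SNR_in − NF
SNR_out = 13.9 − 3.92 = 9.98 dB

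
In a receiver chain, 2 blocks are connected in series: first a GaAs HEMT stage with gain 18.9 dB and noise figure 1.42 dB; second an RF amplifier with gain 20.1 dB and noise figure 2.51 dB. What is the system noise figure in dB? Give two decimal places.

1.45 dB

Convert to linear (a loss of L dB is a gain of −L dB): F_i = 10^(NF_i/10), G_i = 10^(G_i,dB/10)
  Stage 1: F_1 = 10^(1.42/10) = 1.387, G_1 = 10^(18.9/10) = 77.62
  Stage 2: F_2 = 10^(2.51/10) = 1.782, G_2 = 10^(20.1/10) = 102.3
Friis cascade:
  F = 1.387 + (1.782 − 1)/77.62 = 1.397
NF = 10 log₁₀(1.397) = 1.45 dB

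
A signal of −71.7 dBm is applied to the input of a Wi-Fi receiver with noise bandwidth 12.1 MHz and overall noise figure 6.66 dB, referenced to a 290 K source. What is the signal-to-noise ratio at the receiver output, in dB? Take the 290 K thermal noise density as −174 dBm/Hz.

Noise floor: N = −174 + 10 log₁₀(B) + NF
10 log₁₀(1.21×10⁷) = 70.83 dB
N = −174 + 70.83 + 6.66 = −96.51 dBm
SNR = P_sig − N = −71.7 − (−96.51) = 24.81 dB → 24.8 dB

24.8 dB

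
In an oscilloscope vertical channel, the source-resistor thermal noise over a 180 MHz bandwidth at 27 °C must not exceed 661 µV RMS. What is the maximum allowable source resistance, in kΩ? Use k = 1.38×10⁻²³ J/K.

147 kΩ

T = 27 °C + 273.15 = 300.15 K
Johnson–Nyquist: V_n = √(4kTRB) ⇒ R = V_n² / (4kTB)
4kTB = 4 × 1.38×10⁻²³ × 300.15 × 1.80×10⁸ = 2.98×10⁻¹²
R = (6.61×10⁻⁴)² / 2.98×10⁻¹² = 1.47×10⁵ Ω = 147 kΩ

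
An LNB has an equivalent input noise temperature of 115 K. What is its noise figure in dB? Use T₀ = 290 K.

1.45 dB

F = 1 + T_e/T₀ = 1 + 115/290 = 1.39655
NF = 10 log₁₀(1.39655) = 1.45 dB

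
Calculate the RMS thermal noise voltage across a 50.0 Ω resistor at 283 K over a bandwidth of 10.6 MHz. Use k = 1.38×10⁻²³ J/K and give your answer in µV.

V_n = √(4kTRB)
4kTRB = 4 × 1.38×10⁻²³ × 283 × 5.00×10¹ × 1.06×10⁷ = 8.28×10⁻¹² V²
V_n = √(8.28×10⁻¹²) = 2.88×10⁻⁶ V = 2.88 µV

2.88 µV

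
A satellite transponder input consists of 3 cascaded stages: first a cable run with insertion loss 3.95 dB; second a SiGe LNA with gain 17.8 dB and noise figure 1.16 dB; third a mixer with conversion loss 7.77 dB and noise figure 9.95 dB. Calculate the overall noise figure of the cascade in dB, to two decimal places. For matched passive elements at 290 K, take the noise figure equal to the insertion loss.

5.57 dB

Convert to linear (a loss of L dB is a gain of −L dB): F_i = 10^(NF_i/10), G_i = 10^(G_i,dB/10)
  Stage 1: F_1 = 10^(3.95/10) = 2.483, G_1 = 10^(−3.95/10) = 0.4027
  Stage 2: F_2 = 10^(1.16/10) = 1.306, G_2 = 10^(17.8/10) = 60.26
  Stage 3: F_3 = 10^(9.95/10) = 9.886, G_3 = 10^(−7.77/10) = 0.1671
Friis cascade:
  F = 2.483 + (1.306 − 1)/0.4027 + (9.886 − 1)/24.27 = 3.610
NF = 10 log₁₀(3.610) = 5.57 dB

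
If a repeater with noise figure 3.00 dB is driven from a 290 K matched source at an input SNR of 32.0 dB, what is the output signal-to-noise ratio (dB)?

29.00 dB

By definition F = SNR_in/SNR_out, so in dB: SNR_out = SNR_in − NF
SNR_out = 32.0 − 3.00 = 29.00 dB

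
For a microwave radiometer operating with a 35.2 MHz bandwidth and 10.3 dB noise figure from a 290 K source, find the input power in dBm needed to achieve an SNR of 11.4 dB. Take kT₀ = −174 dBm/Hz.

Sensitivity = −174 + 10 log₁₀(B) + NF + SNR_min
= −174 + 75.47 + 10.3 + 11.4
= −76.83 dBm → −76.8 dBm

−76.8 dBm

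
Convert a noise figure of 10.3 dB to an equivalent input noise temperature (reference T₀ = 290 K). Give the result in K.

F = 10^(10.3/10) = 10.7152
T_e = (F − 1)·T₀ = (10.7152 − 1) × 290 = 2817 K

2817 K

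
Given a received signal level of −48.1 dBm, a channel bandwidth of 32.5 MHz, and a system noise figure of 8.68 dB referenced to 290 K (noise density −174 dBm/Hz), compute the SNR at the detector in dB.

42.1 dB

Noise floor: N = −174 + 10 log₁₀(B) + NF
10 log₁₀(3.25×10⁷) = 75.12 dB
N = −174 + 75.12 + 8.68 = −90.20 dBm
SNR = P_sig − N = −48.1 − (−90.20) = 42.10 dB → 42.1 dB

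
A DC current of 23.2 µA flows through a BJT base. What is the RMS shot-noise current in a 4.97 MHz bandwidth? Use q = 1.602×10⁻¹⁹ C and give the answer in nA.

I_n = √(2qI·B)
2qI·B = 2 × 1.602×10⁻¹⁹ × 2.32×10⁻⁵ × 4.97×10⁶ = 3.69×10⁻¹⁷ A²
I_n = √(3.69×10⁻¹⁷) = 6.08×10⁻⁹ A = 6.08 nA

6.08 nA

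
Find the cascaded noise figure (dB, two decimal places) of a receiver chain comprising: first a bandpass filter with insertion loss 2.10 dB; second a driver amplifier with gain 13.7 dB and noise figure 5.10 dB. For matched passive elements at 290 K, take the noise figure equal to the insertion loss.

7.20 dB

Convert to linear (a loss of L dB is a gain of −L dB): F_i = 10^(NF_i/10), G_i = 10^(G_i,dB/10)
  Stage 1: F_1 = 10^(2.10/10) = 1.622, G_1 = 10^(−2.10/10) = 0.6166
  Stage 2: F_2 = 10^(5.10/10) = 3.236, G_2 = 10^(13.7/10) = 23.44
Friis cascade:
  F = 1.622 + (3.236 − 1)/0.6166 = 5.248
NF = 10 log₁₀(5.248) = 7.20 dB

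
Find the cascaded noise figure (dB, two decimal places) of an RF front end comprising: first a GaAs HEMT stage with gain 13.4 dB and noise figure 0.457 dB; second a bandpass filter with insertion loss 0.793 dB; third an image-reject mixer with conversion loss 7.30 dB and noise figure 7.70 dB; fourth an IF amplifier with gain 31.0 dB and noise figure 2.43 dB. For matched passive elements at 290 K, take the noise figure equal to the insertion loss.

2.07 dB

Convert to linear (a loss of L dB is a gain of −L dB): F_i = 10^(NF_i/10), G_i = 10^(G_i,dB/10)
  Stage 1: F_1 = 10^(0.457/10) = 1.111, G_1 = 10^(13.4/10) = 21.88
  Stage 2: F_2 = 10^(0.793/10) = 1.200, G_2 = 10^(−0.793/10) = 0.8331
  Stage 3: F_3 = 10^(7.70/10) = 5.888, G_3 = 10^(−7.30/10) = 0.1862
  Stage 4: F_4 = 10^(2.43/10) = 1.750, G_4 = 10^(31.0/10) = 1259
Friis cascade:
  F = 1.111 + (1.200 − 1)/21.88 + (5.888 − 1)/18.23 + (1.750 − 1)/3.394 = 1.609
NF = 10 log₁₀(1.609) = 2.07 dB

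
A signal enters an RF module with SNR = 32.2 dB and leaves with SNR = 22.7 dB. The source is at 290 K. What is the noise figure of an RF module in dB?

9.5 dB

NF (dB) = SNR_in(dB) − SNR_out(dB) when the source is at T₀
NF = 32.2 − 22.7 = 9.5 dB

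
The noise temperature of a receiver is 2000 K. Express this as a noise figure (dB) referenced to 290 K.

F = 1 + T_e/T₀ = 1 + 2000/290 = 7.89655
NF = 10 log₁₀(7.89655) = 8.97 dB

8.97 dB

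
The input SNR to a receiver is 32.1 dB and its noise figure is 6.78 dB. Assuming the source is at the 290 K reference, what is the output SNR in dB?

25.32 dB

By definition F = SNR_in/SNR_out, so in dB: SNR_out = SNR_in − NF
SNR_out = 32.1 − 6.78 = 25.32 dB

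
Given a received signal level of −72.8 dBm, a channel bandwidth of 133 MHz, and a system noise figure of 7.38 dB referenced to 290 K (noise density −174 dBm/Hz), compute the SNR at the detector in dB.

12.6 dB

Noise floor: N = −174 + 10 log₁₀(B) + NF
10 log₁₀(1.33×10⁸) = 81.24 dB
N = −174 + 81.24 + 7.38 = −85.38 dBm
SNR = P_sig − N = −72.8 − (−85.38) = 12.58 dB → 12.6 dB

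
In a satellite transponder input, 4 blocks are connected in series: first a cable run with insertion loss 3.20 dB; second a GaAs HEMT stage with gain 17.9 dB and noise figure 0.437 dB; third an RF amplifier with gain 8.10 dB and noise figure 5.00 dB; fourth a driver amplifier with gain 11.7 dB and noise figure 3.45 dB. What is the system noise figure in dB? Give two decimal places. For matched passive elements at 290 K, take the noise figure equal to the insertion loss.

3.78 dB

Convert to linear (a loss of L dB is a gain of −L dB): F_i = 10^(NF_i/10), G_i = 10^(G_i,dB/10)
  Stage 1: F_1 = 10^(3.20/10) = 2.089, G_1 = 10^(−3.20/10) = 0.4786
  Stage 2: F_2 = 10^(0.437/10) = 1.106, G_2 = 10^(17.9/10) = 61.66
  Stage 3: F_3 = 10^(5.00/10) = 3.162, G_3 = 10^(8.10/10) = 6.457
  Stage 4: F_4 = 10^(3.45/10) = 2.213, G_4 = 10^(11.7/10) = 14.79
Friis cascade:
  F = 2.089 + (1.106 − 1)/0.4786 + (3.162 − 1)/29.51 + (2.213 − 1)/190.5 = 2.390
NF = 10 log₁₀(2.390) = 3.78 dB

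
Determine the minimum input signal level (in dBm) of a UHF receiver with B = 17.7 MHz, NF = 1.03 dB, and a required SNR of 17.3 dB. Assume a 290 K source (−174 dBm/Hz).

Sensitivity = −174 + 10 log₁₀(B) + NF + SNR_min
= −174 + 72.48 + 1.03 + 17.3
= −83.19 dBm → −83.2 dBm

−83.2 dBm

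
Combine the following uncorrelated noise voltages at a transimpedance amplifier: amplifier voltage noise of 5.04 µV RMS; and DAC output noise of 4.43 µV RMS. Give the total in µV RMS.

6.71 µV

Uncorrelated sources add in power (mean-square): V_tot = √(ΣV_i²)
V_tot = √[(5.04×10⁻⁶)² + (4.43×10⁻⁶)²] = 6.71×10⁻⁶ V = 6.71 µV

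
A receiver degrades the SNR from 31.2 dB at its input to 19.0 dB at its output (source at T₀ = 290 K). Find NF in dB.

12.2 dB

NF (dB) = SNR_in(dB) − SNR_out(dB) when the source is at T₀
NF = 31.2 − 19.0 = 12.2 dB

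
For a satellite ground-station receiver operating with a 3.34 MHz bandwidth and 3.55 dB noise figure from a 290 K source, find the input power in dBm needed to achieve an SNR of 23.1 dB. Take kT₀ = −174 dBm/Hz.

Sensitivity = −174 + 10 log₁₀(B) + NF + SNR_min
= −174 + 65.24 + 3.55 + 23.1
= −82.11 dBm → −82.1 dBm

−82.1 dBm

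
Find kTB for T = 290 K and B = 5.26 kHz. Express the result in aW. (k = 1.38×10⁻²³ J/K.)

21.1 aW

P_n = kTB = 1.38×10⁻²³ × 290 × 5.26×10³ = 2.11×10⁻¹⁷ W = 21.1 aW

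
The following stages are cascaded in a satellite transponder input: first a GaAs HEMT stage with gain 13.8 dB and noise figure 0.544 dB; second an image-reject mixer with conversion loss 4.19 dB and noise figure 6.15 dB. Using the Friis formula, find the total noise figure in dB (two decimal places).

Convert to linear (a loss of L dB is a gain of −L dB): F_i = 10^(NF_i/10), G_i = 10^(G_i,dB/10)
  Stage 1: F_1 = 10^(0.544/10) = 1.133, G_1 = 10^(13.8/10) = 23.99
  Stage 2: F_2 = 10^(6.15/10) = 4.121, G_2 = 10^(−4.19/10) = 0.3811
Friis cascade:
  F = 1.133 + (4.121 − 1)/23.99 = 1.264
NF = 10 log₁₀(1.264) = 1.02 dB

1.02 dB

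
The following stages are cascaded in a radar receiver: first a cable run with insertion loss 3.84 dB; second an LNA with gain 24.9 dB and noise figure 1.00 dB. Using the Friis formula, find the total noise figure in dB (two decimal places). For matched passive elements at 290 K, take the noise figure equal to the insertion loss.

Convert to linear (a loss of L dB is a gain of −L dB): F_i = 10^(NF_i/10), G_i = 10^(G_i,dB/10)
  Stage 1: F_1 = 10^(3.84/10) = 2.421, G_1 = 10^(−3.84/10) = 0.4130
  Stage 2: F_2 = 10^(1.00/10) = 1.259, G_2 = 10^(24.9/10) = 309.0
Friis cascade:
  F = 2.421 + (1.259 − 1)/0.4130 = 3.048
NF = 10 log₁₀(3.048) = 4.84 dB

4.84 dB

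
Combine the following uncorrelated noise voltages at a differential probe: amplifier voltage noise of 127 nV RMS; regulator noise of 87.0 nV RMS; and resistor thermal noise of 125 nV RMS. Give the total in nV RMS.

Uncorrelated sources add in power (mean-square): V_tot = √(ΣV_i²)
V_tot = √[(1.27×10⁻⁷)² + (8.70×10⁻⁸)² + (1.25×10⁻⁷)²] = 1.98×10⁻⁷ V = 198 nV

198 nV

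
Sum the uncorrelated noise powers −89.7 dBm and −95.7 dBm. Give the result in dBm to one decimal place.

Convert to linear, add, convert back:
P₁ = 1.07×10⁻¹² W, P₂ = 2.69×10⁻¹³ W
P_tot = 1.34×10⁻¹² W → 10 log₁₀(P_tot / 10⁻³) = −88.7 dBm

−88.7 dBm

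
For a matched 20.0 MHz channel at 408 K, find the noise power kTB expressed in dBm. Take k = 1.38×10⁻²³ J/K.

−99.5 dBm

P_n = kTB = 1.38×10⁻²³ × 408 × 2.00×10⁷ = 1.13×10⁻¹³ W
In dBm: 10 log₁₀(1.13×10⁻¹³ / 10⁻³) = −99.5 dBm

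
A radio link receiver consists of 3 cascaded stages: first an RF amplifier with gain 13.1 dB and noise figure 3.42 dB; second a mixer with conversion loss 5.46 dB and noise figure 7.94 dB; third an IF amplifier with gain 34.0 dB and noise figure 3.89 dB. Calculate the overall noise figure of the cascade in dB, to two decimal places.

4.32 dB

Convert to linear (a loss of L dB is a gain of −L dB): F_i = 10^(NF_i/10), G_i = 10^(G_i,dB/10)
  Stage 1: F_1 = 10^(3.42/10) = 2.198, G_1 = 10^(13.1/10) = 20.42
  Stage 2: F_2 = 10^(7.94/10) = 6.223, G_2 = 10^(−5.46/10) = 0.2844
  Stage 3: F_3 = 10^(3.89/10) = 2.449, G_3 = 10^(34.0/10) = 2512
Friis cascade:
  F = 2.198 + (6.223 − 1)/20.42 + (2.449 − 1)/5.808 = 2.703
NF = 10 log₁₀(2.703) = 4.32 dB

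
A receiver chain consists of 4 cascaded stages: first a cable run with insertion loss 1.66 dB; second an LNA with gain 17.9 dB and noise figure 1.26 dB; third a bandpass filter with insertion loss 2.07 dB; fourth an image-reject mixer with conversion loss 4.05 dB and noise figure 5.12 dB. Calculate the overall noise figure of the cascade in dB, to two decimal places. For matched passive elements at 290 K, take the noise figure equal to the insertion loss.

Convert to linear (a loss of L dB is a gain of −L dB): F_i = 10^(NF_i/10), G_i = 10^(G_i,dB/10)
  Stage 1: F_1 = 10^(1.66/10) = 1.466, G_1 = 10^(−1.66/10) = 0.6823
  Stage 2: F_2 = 10^(1.26/10) = 1.337, G_2 = 10^(17.9/10) = 61.66
  Stage 3: F_3 = 10^(2.07/10) = 1.611, G_3 = 10^(−2.07/10) = 0.6209
  Stage 4: F_4 = 10^(5.12/10) = 3.251, G_4 = 10^(−4.05/10) = 0.3936
Friis cascade:
  F = 1.466 + (1.337 − 1)/0.6823 + (1.611 − 1)/42.07 + (3.251 − 1)/26.12 = 2.060
NF = 10 log₁₀(2.060) = 3.14 dB

3.14 dB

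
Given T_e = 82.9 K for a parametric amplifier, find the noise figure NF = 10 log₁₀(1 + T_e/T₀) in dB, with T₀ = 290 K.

F = 1 + T_e/T₀ = 1 + 82.9/290 = 1.28586
NF = 10 log₁₀(1.28586) = 1.09 dB

1.09 dB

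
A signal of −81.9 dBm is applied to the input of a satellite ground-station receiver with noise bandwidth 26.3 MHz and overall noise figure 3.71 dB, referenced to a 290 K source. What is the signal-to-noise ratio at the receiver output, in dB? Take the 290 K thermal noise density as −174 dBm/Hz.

Noise floor: N = −174 + 10 log₁₀(B) + NF
10 log₁₀(2.63×10⁷) = 74.2 dB
N = −174 + 74.2 + 3.71 = −96.09 dBm
SNR = P_sig − N = −81.9 − (−96.09) = 14.19 dB → 14.2 dB

14.2 dB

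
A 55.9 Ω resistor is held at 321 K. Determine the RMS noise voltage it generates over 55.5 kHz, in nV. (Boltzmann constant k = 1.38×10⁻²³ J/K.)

234 nV

V_n = √(4kTRB)
4kTRB = 4 × 1.38×10⁻²³ × 321 × 5.59×10¹ × 5.55×10⁴ = 5.50×10⁻¹⁴ V²
V_n = √(5.50×10⁻¹⁴) = 2.34×10⁻⁷ V = 234 nV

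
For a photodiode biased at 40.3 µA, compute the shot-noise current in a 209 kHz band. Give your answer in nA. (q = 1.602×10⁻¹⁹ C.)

1.64 nA

I_n = √(2qI·B)
2qI·B = 2 × 1.602×10⁻¹⁹ × 4.03×10⁻⁵ × 2.09×10⁵ = 2.70×10⁻¹⁸ A²
I_n = √(2.70×10⁻¹⁸) = 1.64×10⁻⁹ A = 1.64 nA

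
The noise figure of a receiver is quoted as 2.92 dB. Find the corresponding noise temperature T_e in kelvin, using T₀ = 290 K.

F = 10^(2.92/10) = 1.95884
T_e = (F − 1)·T₀ = (1.95884 − 1) × 290 = 278 K

278 K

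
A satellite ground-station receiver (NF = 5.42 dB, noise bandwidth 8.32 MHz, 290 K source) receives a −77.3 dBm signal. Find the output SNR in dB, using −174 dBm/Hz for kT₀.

22.1 dB

Noise floor: N = −174 + 10 log₁₀(B) + NF
10 log₁₀(8.32×10⁶) = 69.2 dB
N = −174 + 69.2 + 5.42 = −99.38 dBm
SNR = P_sig − N = −77.3 − (−99.38) = 22.08 dB → 22.1 dB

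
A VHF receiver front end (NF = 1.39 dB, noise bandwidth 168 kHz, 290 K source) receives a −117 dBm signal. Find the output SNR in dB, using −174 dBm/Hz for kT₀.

Noise floor: N = −174 + 10 log₁₀(B) + NF
10 log₁₀(1.68×10⁵) = 52.25 dB
N = −174 + 52.25 + 1.39 = −120.36 dBm
SNR = P_sig − N = −117 − (−120.36) = 3.36 dB → 3.4 dB

3.4 dB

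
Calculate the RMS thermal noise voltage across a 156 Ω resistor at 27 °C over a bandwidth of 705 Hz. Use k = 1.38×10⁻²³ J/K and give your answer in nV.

T = 27 °C + 273.15 = 300.15 K
V_n = √(4kTRB)
4kTRB = 4 × 1.38×10⁻²³ × 300.15 × 1.56×10² × 7.05×10² = 1.82×10⁻¹⁵ V²
V_n = √(1.82×10⁻¹⁵) = 4.27×10⁻⁸ V = 42.7 nV

42.7 nV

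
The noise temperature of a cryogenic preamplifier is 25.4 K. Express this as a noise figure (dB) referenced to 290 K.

F = 1 + T_e/T₀ = 1 + 25.4/290 = 1.08759
NF = 10 log₁₀(1.08759) = 0.365 dB

0.365 dB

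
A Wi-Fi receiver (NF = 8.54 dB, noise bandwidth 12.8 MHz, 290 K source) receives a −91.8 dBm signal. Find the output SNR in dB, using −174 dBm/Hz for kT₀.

Noise floor: N = −174 + 10 log₁₀(B) + NF
10 log₁₀(1.28×10⁷) = 71.07 dB
N = −174 + 71.07 + 8.54 = −94.39 dBm
SNR = P_sig − N = −91.8 − (−94.39) = 2.59 dB → 2.6 dB

2.6 dB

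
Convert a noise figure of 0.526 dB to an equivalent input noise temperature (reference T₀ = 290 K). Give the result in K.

F = 10^(0.526/10) = 1.12876
T_e = (F − 1)·T₀ = (1.12876 − 1) × 290 = 37.3 K

37.3 K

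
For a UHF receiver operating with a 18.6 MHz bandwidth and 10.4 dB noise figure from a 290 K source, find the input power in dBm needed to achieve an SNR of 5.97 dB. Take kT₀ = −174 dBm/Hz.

Sensitivity = −174 + 10 log₁₀(B) + NF + SNR_min
= −174 + 72.7 + 10.4 + 5.97
= −84.93 dBm → −84.9 dBm

−84.9 dBm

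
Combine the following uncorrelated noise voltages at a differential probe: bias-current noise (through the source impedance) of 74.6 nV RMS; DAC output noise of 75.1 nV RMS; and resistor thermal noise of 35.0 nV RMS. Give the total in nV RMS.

Uncorrelated sources add in power (mean-square): V_tot = √(ΣV_i²)
V_tot = √[(7.46×10⁻⁸)² + (7.51×10⁻⁸)² + (3.50×10⁻⁸)²] = 1.11×10⁻⁷ V = 111 nV

111 nV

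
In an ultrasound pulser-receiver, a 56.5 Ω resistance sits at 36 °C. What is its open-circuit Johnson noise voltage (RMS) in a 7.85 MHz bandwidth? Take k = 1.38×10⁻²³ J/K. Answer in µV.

2.75 µV

T = 36 °C + 273.15 = 309.15 K
V_n = √(4kTRB)
4kTRB = 4 × 1.38×10⁻²³ × 309.15 × 5.65×10¹ × 7.85×10⁶ = 7.57×10⁻¹² V²
V_n = √(7.57×10⁻¹²) = 2.75×10⁻⁶ V = 2.75 µV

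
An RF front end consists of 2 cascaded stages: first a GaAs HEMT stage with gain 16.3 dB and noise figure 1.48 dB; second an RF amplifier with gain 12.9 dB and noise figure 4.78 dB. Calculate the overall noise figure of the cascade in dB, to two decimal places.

Convert to linear (a loss of L dB is a gain of −L dB): F_i = 10^(NF_i/10), G_i = 10^(G_i,dB/10)
  Stage 1: F_1 = 10^(1.48/10) = 1.406, G_1 = 10^(16.3/10) = 42.66
  Stage 2: F_2 = 10^(4.78/10) = 3.006, G_2 = 10^(12.9/10) = 19.50
Friis cascade:
  F = 1.406 + (3.006 − 1)/42.66 = 1.453
NF = 10 log₁₀(1.453) = 1.62 dB

1.62 dB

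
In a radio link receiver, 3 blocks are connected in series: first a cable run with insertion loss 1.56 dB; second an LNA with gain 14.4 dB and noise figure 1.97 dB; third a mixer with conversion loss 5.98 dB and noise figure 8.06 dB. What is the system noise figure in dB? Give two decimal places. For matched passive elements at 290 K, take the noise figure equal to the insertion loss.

Convert to linear (a loss of L dB is a gain of −L dB): F_i = 10^(NF_i/10), G_i = 10^(G_i,dB/10)
  Stage 1: F_1 = 10^(1.56/10) = 1.432, G_1 = 10^(−1.56/10) = 0.6982
  Stage 2: F_2 = 10^(1.97/10) = 1.574, G_2 = 10^(14.4/10) = 27.54
  Stage 3: F_3 = 10^(8.06/10) = 6.397, G_3 = 10^(−5.98/10) = 0.2523
Friis cascade:
  F = 1.432 + (1.574 − 1)/0.6982 + (6.397 − 1)/19.23 = 2.535
NF = 10 log₁₀(2.535) = 4.04 dB

4.04 dB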